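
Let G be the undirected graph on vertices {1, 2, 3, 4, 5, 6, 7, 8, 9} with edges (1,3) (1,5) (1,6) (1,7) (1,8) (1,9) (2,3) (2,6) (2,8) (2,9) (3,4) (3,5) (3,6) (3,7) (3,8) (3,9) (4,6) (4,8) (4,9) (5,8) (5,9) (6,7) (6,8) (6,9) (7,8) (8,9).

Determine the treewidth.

4

A width-4 tree decomposition is:
Bags: B1 = {1, 3, 5, 8, 9}  B2 = {1, 3, 6, 8, 9}  B3 = {2, 3, 6, 8, 9}  B4 = {1, 3, 6, 7, 8}  B5 = {3, 4, 6, 8, 9}
Tree: B1–B2, B2–B3, B2–B4, B2–B5
Each bag holds 5 vertices, so the decomposition has width 4, which upper-bounds the treewidth. Conversely, {1, 3, 5, 8, 9} is a clique of size 5, and the vertices of any clique must share a bag in every tree decomposition; so some bag has ≥ 5 vertices and tw(G) ≥ 4. The upper and lower bounds meet at 4, so that is the treewidth.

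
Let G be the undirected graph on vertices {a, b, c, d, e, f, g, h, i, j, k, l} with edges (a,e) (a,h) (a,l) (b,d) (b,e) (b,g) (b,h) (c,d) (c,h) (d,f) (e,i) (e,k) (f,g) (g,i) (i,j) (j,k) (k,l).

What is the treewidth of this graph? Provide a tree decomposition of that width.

The largest bag has 4 vertices, giving width 3; this decomposition certifies tw(G) ≤ 3. For the lower bound: the 4 vertex sets {j,k,l}, {i}, {e}, {a,b,g,h} are disjoint, each induces a connected subgraph, and every pair is joined by at least one edge of G. Contracting each set to a single vertex therefore yields K_{4} as a minor, and since treewidth is minor-monotone, tw(G) ≥ tw(K_{4}) = 3. Combining the bounds, tw(G) = 3.

Treewidth 3.
One such decomposition:
Bags: B1 = {i, j, k, l}  B2 = {e, i, k, l}  B3 = {a, e, i, l}  B4 = {a, e, g, i}  B5 = {a, b, e, g}  B6 = {a, b, g, h}  B7 = {b, f, g, h}  B8 = {b, d, f, h}  B9 = {c, d, f, h}
Tree: B1–B2, B2–B3, B3–B4, B4–B5, B5–B6, B6–B7, B7–B8, B8–B9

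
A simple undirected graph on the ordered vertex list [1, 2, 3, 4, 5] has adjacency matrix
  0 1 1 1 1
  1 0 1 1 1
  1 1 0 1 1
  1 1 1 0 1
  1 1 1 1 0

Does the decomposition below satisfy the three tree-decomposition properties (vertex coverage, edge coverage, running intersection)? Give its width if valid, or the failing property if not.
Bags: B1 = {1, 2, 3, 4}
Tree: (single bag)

No — vertex 5 appears in no bag.

A tree decomposition must satisfy three properties: every vertex lies in some bag; for every edge, both endpoints lie together in some bag; and for every vertex, the bags containing it form a connected subtree. Here vertex 5 appears in no bag, so the decomposition is invalid.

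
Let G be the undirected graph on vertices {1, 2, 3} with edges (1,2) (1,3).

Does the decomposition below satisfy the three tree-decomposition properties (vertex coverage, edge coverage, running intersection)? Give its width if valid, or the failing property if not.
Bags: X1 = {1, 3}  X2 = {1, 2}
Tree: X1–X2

Checking the three conditions: (i) the bags cover all of {1, 2, 3}; (ii) for each edge, some bag contains both endpoints; (iii) the bags containing any fixed vertex form a subtree. All hold, so the decomposition is valid with width 2 − 1 = 1.

Yes; width 1.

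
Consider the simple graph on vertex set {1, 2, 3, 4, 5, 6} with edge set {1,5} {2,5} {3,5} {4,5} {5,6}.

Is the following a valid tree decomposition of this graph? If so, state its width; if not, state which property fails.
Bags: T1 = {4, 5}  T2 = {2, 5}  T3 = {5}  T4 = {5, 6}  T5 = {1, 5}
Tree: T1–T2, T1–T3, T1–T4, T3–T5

No — vertex 3 appears in no bag.

A tree decomposition must satisfy three properties: every vertex lies in some bag; for every edge, both endpoints lie together in some bag; and for every vertex, the bags containing it form a connected subtree. Here vertex 3 appears in no bag, so the decomposition is invalid.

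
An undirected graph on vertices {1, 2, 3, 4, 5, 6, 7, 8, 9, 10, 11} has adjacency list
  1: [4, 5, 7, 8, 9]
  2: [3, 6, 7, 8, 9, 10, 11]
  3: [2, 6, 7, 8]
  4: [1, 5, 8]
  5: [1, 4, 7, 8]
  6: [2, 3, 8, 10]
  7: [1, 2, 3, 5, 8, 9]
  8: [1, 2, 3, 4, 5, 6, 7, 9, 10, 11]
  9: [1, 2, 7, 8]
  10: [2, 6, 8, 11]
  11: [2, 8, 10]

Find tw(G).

3

A width-3 tree decomposition is:
Bags: B1 = {2, 3, 7, 8}  B2 = {2, 3, 6, 8}  B3 = {2, 7, 8, 9}  B4 = {1, 7, 8, 9}  B5 = {2, 6, 8, 10}  B6 = {1, 5, 7, 8}  B7 = {2, 8, 10, 11}  B8 = {1, 4, 5, 8}
Tree: B1–B2, B1–B3, B3–B4, B2–B5, B4–B6, B5–B7, B6–B8
Every bag has size at most 4, so the width is 4 − 1 = 3 and tw(G) ≤ 3. Conversely, {1, 7, 8, 9} is a clique of size 4, and the vertices of any clique must share a bag in every tree decomposition; so some bag has ≥ 4 vertices and tw(G) ≥ 3. Therefore the treewidth is 3.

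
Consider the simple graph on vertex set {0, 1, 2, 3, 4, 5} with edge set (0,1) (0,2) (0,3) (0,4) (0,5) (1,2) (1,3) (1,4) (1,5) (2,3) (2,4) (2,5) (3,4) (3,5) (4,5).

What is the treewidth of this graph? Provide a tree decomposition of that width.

Treewidth 5.
One such decomposition:
Bags: B1 = {0, 1, 2, 3, 4, 5}
Tree: (single bag)

A single bag containing all 6 vertices is trivially a valid decomposition of width 5. On the other hand G contains the 6-clique {0, 1, 2, 3, 4, 5}. A clique must lie in a single bag of any decomposition, so no decomposition can have width below 5. The upper and lower bounds meet at 5, so that is the treewidth.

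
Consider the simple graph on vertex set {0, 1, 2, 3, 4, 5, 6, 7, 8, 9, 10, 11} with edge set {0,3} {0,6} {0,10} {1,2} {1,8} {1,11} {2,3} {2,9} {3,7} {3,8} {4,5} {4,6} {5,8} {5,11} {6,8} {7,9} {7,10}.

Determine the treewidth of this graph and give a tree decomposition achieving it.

Each bag holds 4 vertices, so the decomposition has width 3, which upper-bounds the treewidth. For the lower bound: the 4 vertex sets {4,5,11}, {1}, {8}, {0,2,3,6} are disjoint, each induces a connected subgraph, and every pair is joined by at least one edge of G. Contracting each set to a single vertex therefore yields K_{4} as a minor, and since treewidth is minor-monotone, tw(G) ≥ tw(K_{4}) = 3. Combining the bounds, tw(G) = 3.

Treewidth 3.
Bags: B1 = {1, 4, 5, 11}  B2 = {1, 4, 5, 8}  B3 = {1, 4, 6, 8}  B4 = {1, 2, 6, 8}  B5 = {2, 3, 6, 8}  B6 = {0, 2, 3, 6}  B7 = {0, 2, 3, 9}  B8 = {0, 3, 7, 9}  B9 = {0, 7, 9, 10}
Tree: B1–B2, B2–B3, B3–B4, B4–B5, B5–B6, B6–B7, B7–B8, B8–B9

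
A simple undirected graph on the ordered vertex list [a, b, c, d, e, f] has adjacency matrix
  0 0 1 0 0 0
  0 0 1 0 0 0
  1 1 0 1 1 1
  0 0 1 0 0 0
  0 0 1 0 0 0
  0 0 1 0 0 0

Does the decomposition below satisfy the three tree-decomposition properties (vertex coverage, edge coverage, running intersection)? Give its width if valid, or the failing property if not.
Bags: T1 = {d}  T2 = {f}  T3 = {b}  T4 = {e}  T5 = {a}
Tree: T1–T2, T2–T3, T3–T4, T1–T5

A tree decomposition must satisfy three properties: every vertex lies in some bag; for every edge, both endpoints lie together in some bag; and for every vertex, the bags containing it form a connected subtree. Here vertex c appears in no bag, so the decomposition is invalid.

No — vertex c appears in no bag.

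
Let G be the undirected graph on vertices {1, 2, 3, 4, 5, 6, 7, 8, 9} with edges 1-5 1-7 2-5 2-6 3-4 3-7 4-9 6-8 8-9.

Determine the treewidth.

A width-2 tree decomposition is:
Bags: B1 = {1, 2, 5}  B2 = {1, 2, 7}  B3 = {2, 3, 7}  B4 = {2, 3, 4}  B5 = {2, 4, 9}  B6 = {2, 8, 9}  B7 = {2, 6, 8}
Tree: B1–B2, B2–B3, B3–B4, B4–B5, B5–B6, B6–B7
Each bag holds 3 vertices, so the decomposition has width 2, which upper-bounds the treewidth. For the lower bound, G contains the cycle 2–5–1–7–3–4–9–8–6–2, so G is not a forest; only forests have treewidth ≤ 1, hence tw(G) ≥ 2. Therefore the treewidth is 2.

2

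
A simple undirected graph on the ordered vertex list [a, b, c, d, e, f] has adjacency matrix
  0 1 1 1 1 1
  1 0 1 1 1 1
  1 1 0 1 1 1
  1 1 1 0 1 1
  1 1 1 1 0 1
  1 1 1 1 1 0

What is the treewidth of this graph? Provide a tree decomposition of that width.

Treewidth 5.
One such decomposition:
Bags: B1 = {a, b, c, d, e, f}
Tree: (single bag)

A single bag containing all 6 vertices is trivially a valid decomposition of width 5. For the lower bound, the 6 vertices {a, b, c, d, e, f} are pairwise adjacent, and any tree decomposition puts a clique entirely inside one bag — forcing width ≥ 5. Hence tw(G) = 5 exactly.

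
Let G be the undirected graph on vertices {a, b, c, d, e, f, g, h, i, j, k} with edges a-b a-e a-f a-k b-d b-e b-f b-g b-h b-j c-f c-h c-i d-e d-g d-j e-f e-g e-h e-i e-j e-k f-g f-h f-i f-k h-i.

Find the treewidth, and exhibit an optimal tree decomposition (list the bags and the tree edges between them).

Treewidth 3.
Bags: B1 = {a, b, e, f}  B2 = {b, e, f, g}  B3 = {b, d, e, g}  B4 = {b, e, f, h}  B5 = {e, f, h, i}  B6 = {c, f, h, i}  B7 = {b, d, e, j}  B8 = {a, e, f, k}
Tree: B1–B2, B2–B3, B2–B4, B4–B5, B5–B6, B3–B7, B1–B8

Every bag has size at most 4, so the width is 4 − 1 = 3 and tw(G) ≤ 3. On the other hand G contains the 4-clique {b, d, e, g}. A clique must lie in a single bag of any decomposition, so no decomposition can have width below 3. Hence tw(G) = 3 exactly.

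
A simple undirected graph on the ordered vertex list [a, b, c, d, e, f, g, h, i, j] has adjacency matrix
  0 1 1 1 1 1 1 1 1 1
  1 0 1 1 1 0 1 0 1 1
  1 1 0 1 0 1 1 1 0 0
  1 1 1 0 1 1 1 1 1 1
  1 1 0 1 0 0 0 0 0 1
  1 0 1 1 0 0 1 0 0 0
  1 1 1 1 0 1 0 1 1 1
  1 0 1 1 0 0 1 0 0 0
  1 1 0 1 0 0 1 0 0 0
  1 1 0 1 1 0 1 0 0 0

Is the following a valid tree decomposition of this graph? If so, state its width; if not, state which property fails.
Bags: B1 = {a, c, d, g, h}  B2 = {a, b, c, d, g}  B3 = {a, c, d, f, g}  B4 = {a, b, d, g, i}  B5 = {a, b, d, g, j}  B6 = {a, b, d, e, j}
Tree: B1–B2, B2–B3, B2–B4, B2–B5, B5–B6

Every vertex of G appears in some bag (union = {a, b, c, d, e, f, g, h, i, j}); every edge is covered by a bag; and for each vertex v the set of bags containing v is connected in the bag tree. The decomposition is therefore valid. The largest bag has 5 vertices, so the width is 4.

Yes; width 4.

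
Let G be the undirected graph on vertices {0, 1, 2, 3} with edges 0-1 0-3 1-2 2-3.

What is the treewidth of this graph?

2

A width-2 tree decomposition is:
Bags: B1 = {0, 1, 3}  B2 = {1, 2, 3}
Tree: B1–B2
Every bag has size at most 3, so the width is 3 − 1 = 2 and tw(G) ≤ 2. Since 1–0–3–2–1 is a cycle in G, G is not acyclic. Forests are exactly the graphs of treewidth ≤ 1, so tw(G) ≥ 2. Therefore the treewidth is 2.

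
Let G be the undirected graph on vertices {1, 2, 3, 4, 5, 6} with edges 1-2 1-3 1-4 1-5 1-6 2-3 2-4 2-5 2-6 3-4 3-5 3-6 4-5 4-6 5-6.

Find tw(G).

5

A width-5 tree decomposition is:
Bags: B1 = {1, 2, 3, 4, 5, 6}
Tree: (single bag)
A single bag containing all 6 vertices is trivially a valid decomposition of width 5. Conversely, {1, 2, 3, 4, 5, 6} is a clique of size 6, and the vertices of any clique must share a bag in every tree decomposition; so some bag has ≥ 6 vertices and tw(G) ≥ 5. Therefore the treewidth is 5.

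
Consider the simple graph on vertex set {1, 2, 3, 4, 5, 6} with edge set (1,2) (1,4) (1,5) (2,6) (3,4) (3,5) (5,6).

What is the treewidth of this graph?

A width-2 tree decomposition is:
Bags: B1 = {3, 4, 5}  B2 = {1, 4, 5}  B3 = {1, 5, 6}  B4 = {1, 2, 6}
Tree: B1–B2, B2–B3, B3–B4
Each bag holds 3 vertices, so the decomposition has width 2, which upper-bounds the treewidth. The edges 3–4–1–5–3 form a cycle, so G is not a tree and its treewidth is at least 2. Therefore the treewidth is 2.

2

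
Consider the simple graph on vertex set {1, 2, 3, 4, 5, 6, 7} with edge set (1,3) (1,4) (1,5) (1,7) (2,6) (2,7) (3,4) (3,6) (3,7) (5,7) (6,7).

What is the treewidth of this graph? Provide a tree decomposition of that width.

Treewidth 2.
Bags: B1 = {1, 3, 7}  B2 = {3, 6, 7}  B3 = {1, 3, 4}  B4 = {2, 6, 7}  B5 = {1, 5, 7}
Tree: B1–B2, B1–B3, B2–B4, B1–B5

Every bag has size at most 3, so the width is 3 − 1 = 2 and tw(G) ≤ 2. Conversely, {1, 3, 4} is a clique of size 3, and the vertices of any clique must share a bag in every tree decomposition; so some bag has ≥ 3 vertices and tw(G) ≥ 2. Combining the bounds, tw(G) = 2.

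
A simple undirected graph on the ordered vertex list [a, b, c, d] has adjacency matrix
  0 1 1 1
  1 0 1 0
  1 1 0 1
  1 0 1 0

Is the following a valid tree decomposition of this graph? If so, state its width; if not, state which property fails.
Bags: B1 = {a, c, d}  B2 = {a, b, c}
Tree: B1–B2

Checking the three conditions: (i) the bags cover all of {a, b, c, d}; (ii) for each edge, some bag contains both endpoints; (iii) the bags containing any fixed vertex form a subtree. All hold, so the decomposition is valid with width 3 − 1 = 2.

Yes; width 2.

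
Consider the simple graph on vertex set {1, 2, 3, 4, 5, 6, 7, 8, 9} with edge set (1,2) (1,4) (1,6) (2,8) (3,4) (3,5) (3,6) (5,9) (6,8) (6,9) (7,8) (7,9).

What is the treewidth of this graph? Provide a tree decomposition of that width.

Treewidth 3.
One optimal decomposition is:
Bags: B1 = {1, 2, 7, 8}  B2 = {1, 6, 7, 8}  B3 = {1, 6, 7, 9}  B4 = {1, 4, 6, 9}  B5 = {3, 4, 6, 9}  B6 = {3, 4, 5, 9}
Tree: B1–B2, B2–B3, B3–B4, B4–B5, B5–B6

Each bag holds 4 vertices, so the decomposition has width 3, which upper-bounds the treewidth. For the lower bound: the 4 vertex sets {2,7,8}, {1}, {6}, {3,4,5,9} are disjoint, each induces a connected subgraph, and every pair is joined by at least one edge of G. Contracting each set to a single vertex therefore yields K_{4} as a minor, and since treewidth is minor-monotone, tw(G) ≥ tw(K_{4}) = 3. Combining the bounds, tw(G) = 3.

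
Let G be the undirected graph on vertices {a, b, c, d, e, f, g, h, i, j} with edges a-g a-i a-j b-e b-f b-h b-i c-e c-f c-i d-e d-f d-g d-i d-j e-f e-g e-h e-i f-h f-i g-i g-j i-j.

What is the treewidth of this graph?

3

A width-3 tree decomposition is:
Bags: B1 = {d, e, f, i}  B2 = {d, e, g, i}  B3 = {b, e, f, i}  B4 = {d, g, i, j}  B5 = {b, e, f, h}  B6 = {a, g, i, j}  B7 = {c, e, f, i}
Tree: B1–B2, B1–B3, B2–B4, B3–B5, B4–B6, B1–B7
The largest bag has 4 vertices, giving width 3; this decomposition certifies tw(G) ≤ 3. For the lower bound, the 4 vertices {b, e, f, h} are pairwise adjacent, and any tree decomposition puts a clique entirely inside one bag — forcing width ≥ 3. Therefore the treewidth is 3.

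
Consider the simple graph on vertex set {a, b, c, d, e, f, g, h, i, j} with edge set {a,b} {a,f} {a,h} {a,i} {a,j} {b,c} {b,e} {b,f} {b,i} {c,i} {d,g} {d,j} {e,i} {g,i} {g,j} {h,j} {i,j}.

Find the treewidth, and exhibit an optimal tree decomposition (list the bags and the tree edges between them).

Each bag holds 3 vertices, so the decomposition has width 2, which upper-bounds the treewidth. For the lower bound, the 3 vertices {d, g, j} are pairwise adjacent, and any tree decomposition puts a clique entirely inside one bag — forcing width ≥ 2. Hence tw(G) = 2 exactly.

Treewidth 2.
One optimal decomposition is:
Bags: B1 = {g, i, j}  B2 = {a, i, j}  B3 = {a, h, j}  B4 = {a, b, i}  B5 = {a, b, f}  B6 = {b, c, i}  B7 = {b, e, i}  B8 = {d, g, j}
Tree: B1–B2, B2–B3, B2–B4, B4–B5, B4–B6, B6–B7, B1–B8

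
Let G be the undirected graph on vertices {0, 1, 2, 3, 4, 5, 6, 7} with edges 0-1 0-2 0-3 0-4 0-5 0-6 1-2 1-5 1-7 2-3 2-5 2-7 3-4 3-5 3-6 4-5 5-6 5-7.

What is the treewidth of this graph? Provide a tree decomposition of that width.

Every bag has size at most 4, so the width is 4 − 1 = 3 and tw(G) ≤ 3. On the other hand G contains the 4-clique {0, 1, 2, 5}. A clique must lie in a single bag of any decomposition, so no decomposition can have width below 3. The upper and lower bounds meet at 3, so that is the treewidth.

Treewidth 3.
One optimal decomposition is:
Bags: B1 = {0, 1, 2, 5}  B2 = {0, 2, 3, 5}  B3 = {0, 3, 5, 6}  B4 = {1, 2, 5, 7}  B5 = {0, 3, 4, 5}
Tree: B1–B2, B2–B3, B1–B4, B2–B5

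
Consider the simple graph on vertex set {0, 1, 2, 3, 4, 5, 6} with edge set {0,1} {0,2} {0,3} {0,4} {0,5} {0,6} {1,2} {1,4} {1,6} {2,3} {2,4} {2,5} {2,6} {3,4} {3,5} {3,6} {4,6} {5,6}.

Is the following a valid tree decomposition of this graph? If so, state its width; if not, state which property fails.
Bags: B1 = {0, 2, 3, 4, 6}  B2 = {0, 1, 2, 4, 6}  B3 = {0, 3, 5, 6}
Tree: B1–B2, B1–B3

A tree decomposition must satisfy three properties: every vertex lies in some bag; for every edge, both endpoints lie together in some bag; and for every vertex, the bags containing it form a connected subtree. Here edge (2,5) lies in no bag, so the decomposition is invalid.

No — edge (2,5) lies in no bag.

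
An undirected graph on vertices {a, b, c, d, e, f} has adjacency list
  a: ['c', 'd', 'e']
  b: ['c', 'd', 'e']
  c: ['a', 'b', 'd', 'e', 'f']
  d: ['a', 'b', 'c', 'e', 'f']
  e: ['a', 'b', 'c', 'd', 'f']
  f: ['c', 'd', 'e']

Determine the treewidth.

A width-3 tree decomposition is:
Bags: B1 = {c, d, e, f}  B2 = {b, c, d, e}  B3 = {a, c, d, e}
Tree: B1–B2, B2–B3
Every bag has size at most 4, so the width is 4 − 1 = 3 and tw(G) ≤ 3. On the other hand G contains the 4-clique {a, c, d, e}. A clique must lie in a single bag of any decomposition, so no decomposition can have width below 3. Combining the bounds, tw(G) = 3.

3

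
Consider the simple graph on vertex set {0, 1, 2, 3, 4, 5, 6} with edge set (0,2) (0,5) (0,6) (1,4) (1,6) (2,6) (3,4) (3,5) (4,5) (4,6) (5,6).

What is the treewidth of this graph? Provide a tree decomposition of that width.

Treewidth 2.
One such decomposition:
Bags: B1 = {4, 5, 6}  B2 = {1, 4, 6}  B3 = {3, 4, 5}  B4 = {0, 5, 6}  B5 = {0, 2, 6}
Tree: B1–B2, B1–B3, B1–B4, B4–B5

The largest bag has 3 vertices, giving width 2; this decomposition certifies tw(G) ≤ 2. Conversely, {3, 4, 5} is a clique of size 3, and the vertices of any clique must share a bag in every tree decomposition; so some bag has ≥ 3 vertices and tw(G) ≥ 2. Therefore the treewidth is 2.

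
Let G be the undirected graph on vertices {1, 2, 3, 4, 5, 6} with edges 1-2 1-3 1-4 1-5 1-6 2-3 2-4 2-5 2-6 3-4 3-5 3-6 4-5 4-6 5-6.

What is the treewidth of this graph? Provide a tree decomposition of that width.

Treewidth 5.
One such decomposition:
Bags: B1 = {1, 2, 3, 4, 5, 6}
Tree: (single bag)

A single bag containing all 6 vertices is trivially a valid decomposition of width 5. On the other hand G contains the 6-clique {1, 2, 3, 4, 5, 6}. A clique must lie in a single bag of any decomposition, so no decomposition can have width below 5. The upper and lower bounds meet at 5, so that is the treewidth.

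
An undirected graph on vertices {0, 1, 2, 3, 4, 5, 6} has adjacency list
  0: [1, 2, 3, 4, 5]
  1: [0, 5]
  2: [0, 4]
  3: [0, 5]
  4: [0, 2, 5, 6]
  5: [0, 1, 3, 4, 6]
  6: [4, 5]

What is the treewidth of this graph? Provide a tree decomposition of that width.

Every bag has size at most 3, so the width is 3 − 1 = 2 and tw(G) ≤ 2. On the other hand G contains the 3-clique {0, 2, 4}. A clique must lie in a single bag of any decomposition, so no decomposition can have width below 2. Combining the bounds, tw(G) = 2.

Treewidth 2.
Bags: B1 = {0, 4, 5}  B2 = {4, 5, 6}  B3 = {0, 3, 5}  B4 = {0, 1, 5}  B5 = {0, 2, 4}
Tree: B1–B2, B1–B3, B3–B4, B1–B5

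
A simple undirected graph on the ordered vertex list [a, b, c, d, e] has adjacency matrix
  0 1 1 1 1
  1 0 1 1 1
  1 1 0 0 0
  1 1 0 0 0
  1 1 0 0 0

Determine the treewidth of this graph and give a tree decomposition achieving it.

Treewidth 2.
One such decomposition:
Bags: B1 = {a, b, d}  B2 = {a, b, c}  B3 = {a, b, e}
Tree: B1–B2, B2–B3

The largest bag has 3 vertices, giving width 2; this decomposition certifies tw(G) ≤ 2. On the other hand G contains the 3-clique {a, b, d}. A clique must lie in a single bag of any decomposition, so no decomposition can have width below 2. Hence tw(G) = 2 exactly.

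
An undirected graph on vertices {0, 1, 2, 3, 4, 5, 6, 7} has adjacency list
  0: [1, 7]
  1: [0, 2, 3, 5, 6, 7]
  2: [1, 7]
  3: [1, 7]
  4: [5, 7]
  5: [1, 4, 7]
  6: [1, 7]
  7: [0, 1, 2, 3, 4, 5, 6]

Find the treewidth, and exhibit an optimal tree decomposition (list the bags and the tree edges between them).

Each bag holds 3 vertices, so the decomposition has width 2, which upper-bounds the treewidth. On the other hand G contains the 3-clique {0, 1, 7}. A clique must lie in a single bag of any decomposition, so no decomposition can have width below 2. The upper and lower bounds meet at 2, so that is the treewidth.

Treewidth 2.
Bags: B1 = {1, 5, 7}  B2 = {1, 6, 7}  B3 = {4, 5, 7}  B4 = {1, 3, 7}  B5 = {0, 1, 7}  B6 = {1, 2, 7}
Tree: B1–B2, B1–B3, B2–B4, B4–B5, B1–B6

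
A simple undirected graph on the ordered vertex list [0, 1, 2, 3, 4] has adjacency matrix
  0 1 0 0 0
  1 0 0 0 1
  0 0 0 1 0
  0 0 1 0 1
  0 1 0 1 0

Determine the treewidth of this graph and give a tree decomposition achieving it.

The largest bag has 2 vertices, giving width 1; this decomposition certifies tw(G) ≤ 1. Any graph with an edge has treewidth ≥ 1, and G has the edge 2–3. Therefore the treewidth is 1.

Treewidth 1.
One such decomposition:
Bags: B1 = {2, 3}  B2 = {3, 4}  B3 = {1, 4}  B4 = {0, 1}
Tree: B1–B2, B2–B3, B3–B4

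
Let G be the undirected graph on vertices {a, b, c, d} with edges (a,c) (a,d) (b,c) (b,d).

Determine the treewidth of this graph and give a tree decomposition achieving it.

Treewidth 2.
One optimal decomposition is:
Bags: B1 = {a, b, c}  B2 = {a, b, d}
Tree: B1–B2

Every bag has size at most 3, so the width is 3 − 1 = 2 and tw(G) ≤ 2. The edges a–c–b–d–a form a cycle, so G is not a tree and its treewidth is at least 2. The upper and lower bounds meet at 2, so that is the treewidth.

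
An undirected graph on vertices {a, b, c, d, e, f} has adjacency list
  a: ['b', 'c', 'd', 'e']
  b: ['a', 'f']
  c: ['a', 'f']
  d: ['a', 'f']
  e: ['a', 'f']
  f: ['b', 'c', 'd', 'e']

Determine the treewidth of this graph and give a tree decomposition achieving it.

Treewidth 2.
One optimal decomposition is:
Bags: B1 = {a, b, f}  B2 = {a, e, f}  B3 = {a, c, f}  B4 = {a, d, f}
Tree: B1–B2, B2–B3, B3–B4

The largest bag has 3 vertices, giving width 2; this decomposition certifies tw(G) ≤ 2. For the lower bound, G contains the cycle f–b–a–e–f, so G is not a forest; only forests have treewidth ≤ 1, hence tw(G) ≥ 2. Hence tw(G) = 2 exactly.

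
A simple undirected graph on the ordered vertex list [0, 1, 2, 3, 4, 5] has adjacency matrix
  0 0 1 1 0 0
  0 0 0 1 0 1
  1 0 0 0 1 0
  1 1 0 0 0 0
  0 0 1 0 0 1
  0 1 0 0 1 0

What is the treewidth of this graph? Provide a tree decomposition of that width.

Every bag has size at most 3, so the width is 3 − 1 = 2 and tw(G) ≤ 2. The edges 4–5–1–3–0–2–4 form a cycle, so G is not a tree and its treewidth is at least 2. Hence tw(G) = 2 exactly.

Treewidth 2.
One such decomposition:
Bags: B1 = {1, 4, 5}  B2 = {1, 3, 4}  B3 = {0, 3, 4}  B4 = {0, 2, 4}
Tree: B1–B2, B2–B3, B3–B4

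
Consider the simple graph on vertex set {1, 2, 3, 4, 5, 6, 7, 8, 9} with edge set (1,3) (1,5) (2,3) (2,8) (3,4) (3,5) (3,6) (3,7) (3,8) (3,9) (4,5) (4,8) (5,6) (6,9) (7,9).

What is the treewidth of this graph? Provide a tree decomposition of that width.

Treewidth 2.
Bags: B1 = {3, 6, 9}  B2 = {3, 5, 6}  B3 = {3, 4, 5}  B4 = {3, 7, 9}  B5 = {1, 3, 5}  B6 = {3, 4, 8}  B7 = {2, 3, 8}
Tree: B1–B2, B2–B3, B1–B4, B3–B5, B3–B6, B6–B7

The largest bag has 3 vertices, giving width 2; this decomposition certifies tw(G) ≤ 2. For the lower bound, the 3 vertices {2, 3, 8} are pairwise adjacent, and any tree decomposition puts a clique entirely inside one bag — forcing width ≥ 2. Combining the bounds, tw(G) = 2.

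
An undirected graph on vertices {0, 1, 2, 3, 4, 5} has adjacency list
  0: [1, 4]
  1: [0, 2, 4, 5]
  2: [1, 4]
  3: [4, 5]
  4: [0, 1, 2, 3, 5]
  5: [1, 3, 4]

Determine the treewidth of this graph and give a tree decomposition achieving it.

Treewidth 2.
One such decomposition:
Bags: B1 = {1, 4, 5}  B2 = {3, 4, 5}  B3 = {1, 2, 4}  B4 = {0, 1, 4}
Tree: B1–B2, B1–B3, B3–B4

Every bag has size at most 3, so the width is 3 − 1 = 2 and tw(G) ≤ 2. For the lower bound, the 3 vertices {0, 1, 4} are pairwise adjacent, and any tree decomposition puts a clique entirely inside one bag — forcing width ≥ 2. Therefore the treewidth is 2.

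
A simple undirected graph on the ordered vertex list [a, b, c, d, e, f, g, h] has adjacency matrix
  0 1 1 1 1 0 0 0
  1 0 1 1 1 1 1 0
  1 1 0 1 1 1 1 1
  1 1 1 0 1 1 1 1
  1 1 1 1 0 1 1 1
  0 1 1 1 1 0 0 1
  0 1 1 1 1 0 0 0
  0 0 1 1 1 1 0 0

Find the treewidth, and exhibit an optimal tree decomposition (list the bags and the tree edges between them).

Every bag has size at most 5, so the width is 5 − 1 = 4 and tw(G) ≤ 4. For the lower bound, the 5 vertices {c, d, e, f, h} are pairwise adjacent, and any tree decomposition puts a clique entirely inside one bag — forcing width ≥ 4. Combining the bounds, tw(G) = 4.

Treewidth 4.
One optimal decomposition is:
Bags: B1 = {b, c, d, e, f}  B2 = {b, c, d, e, g}  B3 = {c, d, e, f, h}  B4 = {a, b, c, d, e}
Tree: B1–B2, B1–B3, B2–B4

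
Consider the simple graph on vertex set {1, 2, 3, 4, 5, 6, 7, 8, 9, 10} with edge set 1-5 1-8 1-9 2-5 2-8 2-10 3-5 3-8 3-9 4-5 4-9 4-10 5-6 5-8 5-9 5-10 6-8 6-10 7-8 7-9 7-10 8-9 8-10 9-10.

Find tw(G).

A width-3 tree decomposition is:
Bags: B1 = {1, 5, 8, 9}  B2 = {5, 8, 9, 10}  B3 = {2, 5, 8, 10}  B4 = {3, 5, 8, 9}  B5 = {4, 5, 9, 10}  B6 = {7, 8, 9, 10}  B7 = {5, 6, 8, 10}
Tree: B1–B2, B2–B3, B1–B4, B2–B5, B2–B6, B2–B7
Every bag has size at most 4, so the width is 4 − 1 = 3 and tw(G) ≤ 3. For the lower bound, the 4 vertices {1, 5, 8, 9} are pairwise adjacent, and any tree decomposition puts a clique entirely inside one bag — forcing width ≥ 3. Combining the bounds, tw(G) = 3.

3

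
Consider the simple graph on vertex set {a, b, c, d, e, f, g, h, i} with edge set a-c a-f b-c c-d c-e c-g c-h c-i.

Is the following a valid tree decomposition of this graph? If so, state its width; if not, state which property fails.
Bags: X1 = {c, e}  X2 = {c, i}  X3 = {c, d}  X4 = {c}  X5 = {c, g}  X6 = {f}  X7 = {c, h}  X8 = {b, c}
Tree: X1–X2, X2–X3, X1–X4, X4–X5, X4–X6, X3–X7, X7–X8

No — vertex a appears in no bag.

A tree decomposition must satisfy three properties: every vertex lies in some bag; for every edge, both endpoints lie together in some bag; and for every vertex, the bags containing it form a connected subtree. Here vertex a appears in no bag, so the decomposition is invalid.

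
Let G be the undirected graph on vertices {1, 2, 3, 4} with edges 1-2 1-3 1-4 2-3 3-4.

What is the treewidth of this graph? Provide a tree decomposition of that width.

Treewidth 2.
One optimal decomposition is:
Bags: B1 = {1, 3, 4}  B2 = {1, 2, 3}
Tree: B1–B2

The largest bag has 3 vertices, giving width 2; this decomposition certifies tw(G) ≤ 2. On the other hand G contains the 3-clique {1, 2, 3}. A clique must lie in a single bag of any decomposition, so no decomposition can have width below 2. Therefore the treewidth is 2.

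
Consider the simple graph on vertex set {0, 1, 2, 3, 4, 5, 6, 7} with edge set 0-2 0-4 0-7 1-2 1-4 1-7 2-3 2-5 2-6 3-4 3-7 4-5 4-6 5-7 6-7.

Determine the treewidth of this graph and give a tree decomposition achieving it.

Treewidth 3.
One optimal decomposition is:
Bags: B1 = {2, 3, 4, 7}  B2 = {0, 2, 4, 7}  B3 = {1, 2, 4, 7}  B4 = {2, 4, 5, 7}  B5 = {2, 4, 6, 7}
Tree: B1–B2, B2–B3, B3–B4, B4–B5

Each bag holds 4 vertices, so the decomposition has width 3, which upper-bounds the treewidth. For the lower bound: the 4 vertex sets {2,3}, {0,7}, {4}, {1} are disjoint, each induces a connected subgraph, and every pair is joined by at least one edge of G. Contracting each set to a single vertex therefore yields K_{4} as a minor, and since treewidth is minor-monotone, tw(G) ≥ tw(K_{4}) = 3. Therefore the treewidth is 3.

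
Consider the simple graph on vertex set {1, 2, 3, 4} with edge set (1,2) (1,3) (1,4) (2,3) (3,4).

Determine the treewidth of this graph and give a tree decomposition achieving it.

Treewidth 2.
Bags: B1 = {1, 2, 3}  B2 = {1, 3, 4}
Tree: B1–B2

The largest bag has 3 vertices, giving width 2; this decomposition certifies tw(G) ≤ 2. Conversely, {1, 2, 3} is a clique of size 3, and the vertices of any clique must share a bag in every tree decomposition; so some bag has ≥ 3 vertices and tw(G) ≥ 2. Therefore the treewidth is 2.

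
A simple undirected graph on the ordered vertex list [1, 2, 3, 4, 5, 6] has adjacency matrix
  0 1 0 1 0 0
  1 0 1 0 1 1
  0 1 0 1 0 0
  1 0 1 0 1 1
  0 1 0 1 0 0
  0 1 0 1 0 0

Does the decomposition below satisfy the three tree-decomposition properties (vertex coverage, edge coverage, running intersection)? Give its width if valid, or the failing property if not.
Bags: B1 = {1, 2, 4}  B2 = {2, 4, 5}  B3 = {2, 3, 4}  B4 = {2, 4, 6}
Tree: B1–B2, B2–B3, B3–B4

Checking the three conditions: (i) the bags cover all of {1, 2, 3, 4, 5, 6}; (ii) for each edge, some bag contains both endpoints; (iii) the bags containing any fixed vertex form a subtree. All hold, so the decomposition is valid with width 3 − 1 = 2.

Yes; width 2.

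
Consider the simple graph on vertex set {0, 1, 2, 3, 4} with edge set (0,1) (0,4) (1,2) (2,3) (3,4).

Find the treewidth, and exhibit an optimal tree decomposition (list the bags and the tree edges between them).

Treewidth 2.
Bags: B1 = {1, 2, 3}  B2 = {0, 1, 3}  B3 = {0, 3, 4}
Tree: B1–B2, B2–B3

The largest bag has 3 vertices, giving width 2; this decomposition certifies tw(G) ≤ 2. The edges 3–2–1–0–4–3 form a cycle, so G is not a tree and its treewidth is at least 2. Therefore the treewidth is 2.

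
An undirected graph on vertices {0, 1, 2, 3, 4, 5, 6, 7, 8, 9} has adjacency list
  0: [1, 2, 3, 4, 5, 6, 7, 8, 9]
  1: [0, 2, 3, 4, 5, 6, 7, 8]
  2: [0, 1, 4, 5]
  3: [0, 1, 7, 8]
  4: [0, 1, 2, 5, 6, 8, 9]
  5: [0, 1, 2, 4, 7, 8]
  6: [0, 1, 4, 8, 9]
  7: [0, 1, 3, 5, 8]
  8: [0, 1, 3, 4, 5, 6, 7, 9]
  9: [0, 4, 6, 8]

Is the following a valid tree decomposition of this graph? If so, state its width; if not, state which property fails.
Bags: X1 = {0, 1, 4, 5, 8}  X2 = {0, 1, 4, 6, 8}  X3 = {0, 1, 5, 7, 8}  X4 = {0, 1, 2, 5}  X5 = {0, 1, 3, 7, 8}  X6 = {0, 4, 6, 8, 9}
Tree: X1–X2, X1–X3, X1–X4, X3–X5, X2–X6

No — edge (4,2) lies in no bag.

A tree decomposition must satisfy three properties: every vertex lies in some bag; for every edge, both endpoints lie together in some bag; and for every vertex, the bags containing it form a connected subtree. Here edge (4,2) lies in no bag, so the decomposition is invalid.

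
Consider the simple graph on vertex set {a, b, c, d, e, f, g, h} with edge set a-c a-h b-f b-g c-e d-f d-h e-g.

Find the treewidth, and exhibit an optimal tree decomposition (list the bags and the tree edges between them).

Each bag holds 3 vertices, so the decomposition has width 2, which upper-bounds the treewidth. The edges e–g–b–f–d–h–a–c–e form a cycle, so G is not a tree and its treewidth is at least 2. Combining the bounds, tw(G) = 2.

Treewidth 2.
One optimal decomposition is:
Bags: B1 = {b, e, g}  B2 = {b, e, f}  B3 = {d, e, f}  B4 = {d, e, h}  B5 = {a, e, h}  B6 = {a, c, e}
Tree: B1–B2, B2–B3, B3–B4, B4–B5, B5–B6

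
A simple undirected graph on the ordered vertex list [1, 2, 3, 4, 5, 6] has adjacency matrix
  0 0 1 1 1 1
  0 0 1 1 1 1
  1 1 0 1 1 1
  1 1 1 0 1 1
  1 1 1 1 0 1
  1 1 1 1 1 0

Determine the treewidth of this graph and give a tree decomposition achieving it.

Treewidth 4.
One optimal decomposition is:
Bags: B1 = {1, 3, 4, 5, 6}  B2 = {2, 3, 4, 5, 6}
Tree: B1–B2

Every bag has size at most 5, so the width is 5 − 1 = 4 and tw(G) ≤ 4. Conversely, {1, 3, 4, 5, 6} is a clique of size 5, and the vertices of any clique must share a bag in every tree decomposition; so some bag has ≥ 5 vertices and tw(G) ≥ 4. Hence tw(G) = 4 exactly.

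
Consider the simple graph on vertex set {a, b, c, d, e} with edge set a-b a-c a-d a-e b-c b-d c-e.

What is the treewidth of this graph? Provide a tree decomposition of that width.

Treewidth 2.
One optimal decomposition is:
Bags: B1 = {a, b, c}  B2 = {a, c, e}  B3 = {a, b, d}
Tree: B1–B2, B1–B3

Each bag holds 3 vertices, so the decomposition has width 2, which upper-bounds the treewidth. On the other hand G contains the 3-clique {a, b, d}. A clique must lie in a single bag of any decomposition, so no decomposition can have width below 2. Hence tw(G) = 2 exactly.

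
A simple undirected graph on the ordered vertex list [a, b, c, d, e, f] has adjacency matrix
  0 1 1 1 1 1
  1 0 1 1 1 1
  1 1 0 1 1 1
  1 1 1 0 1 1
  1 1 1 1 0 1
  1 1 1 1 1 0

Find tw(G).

5

A width-5 tree decomposition is:
Bags: B1 = {a, b, c, d, e, f}
Tree: (single bag)
A single bag containing all 6 vertices is trivially a valid decomposition of width 5. Conversely, {a, b, c, d, e, f} is a clique of size 6, and the vertices of any clique must share a bag in every tree decomposition; so some bag has ≥ 6 vertices and tw(G) ≥ 5. Therefore the treewidth is 5.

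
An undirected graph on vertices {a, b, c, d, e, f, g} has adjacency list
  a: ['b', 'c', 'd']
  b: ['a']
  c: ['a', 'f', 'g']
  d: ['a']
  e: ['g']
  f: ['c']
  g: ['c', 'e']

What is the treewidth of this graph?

1

A width-1 tree decomposition is:
Bags: B1 = {a, b}  B2 = {a, c}  B3 = {a, d}  B4 = {c, g}  B5 = {c, f}  B6 = {e, g}
Tree: B1–B2, B2–B3, B2–B4, B2–B5, B4–B6
Every bag has size at most 2, so the width is 2 − 1 = 1 and tw(G) ≤ 1. Since G has at least one edge (e.g. b–a), it is not an edgeless graph, so tw(G) ≥ 1. The upper and lower bounds meet at 1, so that is the treewidth.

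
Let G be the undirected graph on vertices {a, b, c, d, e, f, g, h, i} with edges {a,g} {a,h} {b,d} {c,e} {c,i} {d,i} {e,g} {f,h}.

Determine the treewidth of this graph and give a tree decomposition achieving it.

Each bag holds 2 vertices, so the decomposition has width 1, which upper-bounds the treewidth. G has an edge, so its treewidth is at least 1. Therefore the treewidth is 1.

Treewidth 1.
One such decomposition:
Bags: B1 = {b, d}  B2 = {d, i}  B3 = {c, i}  B4 = {c, e}  B5 = {e, g}  B6 = {a, g}  B7 = {a, h}  B8 = {f, h}
Tree: B1–B2, B2–B3, B3–B4, B4–B5, B5–B6, B6–B7, B7–B8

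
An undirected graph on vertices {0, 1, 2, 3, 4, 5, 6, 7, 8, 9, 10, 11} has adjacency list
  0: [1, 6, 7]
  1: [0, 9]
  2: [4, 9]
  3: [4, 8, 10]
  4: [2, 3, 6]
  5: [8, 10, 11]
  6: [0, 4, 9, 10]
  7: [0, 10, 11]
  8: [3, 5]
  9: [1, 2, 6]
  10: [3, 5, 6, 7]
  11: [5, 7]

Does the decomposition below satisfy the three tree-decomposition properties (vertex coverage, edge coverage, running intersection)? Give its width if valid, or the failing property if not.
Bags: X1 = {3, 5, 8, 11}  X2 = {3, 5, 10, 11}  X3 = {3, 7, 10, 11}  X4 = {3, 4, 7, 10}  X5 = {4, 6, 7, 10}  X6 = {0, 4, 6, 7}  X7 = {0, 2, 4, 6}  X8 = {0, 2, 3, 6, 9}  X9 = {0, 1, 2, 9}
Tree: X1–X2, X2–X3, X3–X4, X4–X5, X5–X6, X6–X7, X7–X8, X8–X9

A tree decomposition must satisfy three properties: every vertex lies in some bag; for every edge, both endpoints lie together in some bag; and for every vertex, the bags containing it form a connected subtree. Here bags containing vertex 3 are not connected in the tree, so the decomposition is invalid.

No — bags containing vertex 3 are not connected in the tree.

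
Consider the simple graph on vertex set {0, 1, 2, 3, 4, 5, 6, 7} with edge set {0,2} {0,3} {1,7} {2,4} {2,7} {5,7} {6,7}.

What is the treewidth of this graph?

1

A width-1 tree decomposition is:
Bags: B1 = {1, 7}  B2 = {2, 7}  B3 = {0, 2}  B4 = {2, 4}  B5 = {0, 3}  B6 = {5, 7}  B7 = {6, 7}
Tree: B1–B2, B2–B3, B2–B4, B3–B5, B2–B6, B6–B7
Every bag has size at most 2, so the width is 2 − 1 = 1 and tw(G) ≤ 1. Any graph with an edge has treewidth ≥ 1, and G has the edge 1–7. Hence tw(G) = 1 exactly.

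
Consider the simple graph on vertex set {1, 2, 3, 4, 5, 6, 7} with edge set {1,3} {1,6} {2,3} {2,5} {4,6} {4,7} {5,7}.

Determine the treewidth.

2

A width-2 tree decomposition is:
Bags: B1 = {1, 2, 3}  B2 = {1, 2, 5}  B3 = {1, 5, 7}  B4 = {1, 4, 7}  B5 = {1, 4, 6}
Tree: B1–B2, B2–B3, B3–B4, B4–B5
The largest bag has 3 vertices, giving width 2; this decomposition certifies tw(G) ≤ 2. The edges 1–3–2–5–7–4–6–1 form a cycle, so G is not a tree and its treewidth is at least 2. Hence tw(G) = 2 exactly.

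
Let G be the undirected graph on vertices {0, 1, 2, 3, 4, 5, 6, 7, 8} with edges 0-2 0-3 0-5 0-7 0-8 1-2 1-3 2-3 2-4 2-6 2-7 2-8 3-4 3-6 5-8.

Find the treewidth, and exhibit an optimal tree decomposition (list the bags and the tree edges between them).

The largest bag has 3 vertices, giving width 2; this decomposition certifies tw(G) ≤ 2. For the lower bound, the 3 vertices {0, 2, 8} are pairwise adjacent, and any tree decomposition puts a clique entirely inside one bag — forcing width ≥ 2. Combining the bounds, tw(G) = 2.

Treewidth 2.
One such decomposition:
Bags: B1 = {2, 3, 4}  B2 = {0, 2, 3}  B3 = {1, 2, 3}  B4 = {0, 2, 7}  B5 = {0, 2, 8}  B6 = {0, 5, 8}  B7 = {2, 3, 6}
Tree: B1–B2, B2–B3, B2–B4, B4–B5, B5–B6, B1–B7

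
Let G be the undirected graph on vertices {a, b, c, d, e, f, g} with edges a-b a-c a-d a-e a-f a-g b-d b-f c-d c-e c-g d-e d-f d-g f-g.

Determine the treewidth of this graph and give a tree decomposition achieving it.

The largest bag has 4 vertices, giving width 3; this decomposition certifies tw(G) ≤ 3. Conversely, {a, c, d, e} is a clique of size 4, and the vertices of any clique must share a bag in every tree decomposition; so some bag has ≥ 4 vertices and tw(G) ≥ 3. Hence tw(G) = 3 exactly.

Treewidth 3.
One such decomposition:
Bags: B1 = {a, b, d, f}  B2 = {a, d, f, g}  B3 = {a, c, d, g}  B4 = {a, c, d, e}
Tree: B1–B2, B2–B3, B3–B4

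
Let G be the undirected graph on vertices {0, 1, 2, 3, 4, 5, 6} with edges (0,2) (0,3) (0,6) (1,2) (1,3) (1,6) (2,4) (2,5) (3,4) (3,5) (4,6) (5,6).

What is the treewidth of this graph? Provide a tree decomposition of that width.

Every bag has size at most 4, so the width is 4 − 1 = 3 and tw(G) ≤ 3. For the lower bound: the 4 vertex sets {1,6}, {0,2}, {3}, {4} are disjoint, each induces a connected subgraph, and every pair is joined by at least one edge of G. Contracting each set to a single vertex therefore yields K_{4} as a minor, and since treewidth is minor-monotone, tw(G) ≥ tw(K_{4}) = 3. Combining the bounds, tw(G) = 3.

Treewidth 3.
Bags: B1 = {1, 2, 3, 6}  B2 = {0, 2, 3, 6}  B3 = {2, 3, 4, 6}  B4 = {2, 3, 5, 6}
Tree: B1–B2, B2–B3, B3–B4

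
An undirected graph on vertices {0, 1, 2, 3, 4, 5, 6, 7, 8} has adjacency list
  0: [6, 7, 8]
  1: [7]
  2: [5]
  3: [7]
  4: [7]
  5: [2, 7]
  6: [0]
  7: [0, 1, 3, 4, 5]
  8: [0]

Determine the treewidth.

A width-1 tree decomposition is:
Bags: B1 = {0, 8}  B2 = {0, 6}  B3 = {0, 7}  B4 = {5, 7}  B5 = {1, 7}  B6 = {3, 7}  B7 = {2, 5}  B8 = {4, 7}
Tree: B1–B2, B1–B3, B3–B4, B4–B5, B4–B6, B4–B7, B6–B8
The largest bag has 2 vertices, giving width 1; this decomposition certifies tw(G) ≤ 1. Since G has at least one edge (e.g. 0–8), it is not an edgeless graph, so tw(G) ≥ 1. Combining the bounds, tw(G) = 1.

1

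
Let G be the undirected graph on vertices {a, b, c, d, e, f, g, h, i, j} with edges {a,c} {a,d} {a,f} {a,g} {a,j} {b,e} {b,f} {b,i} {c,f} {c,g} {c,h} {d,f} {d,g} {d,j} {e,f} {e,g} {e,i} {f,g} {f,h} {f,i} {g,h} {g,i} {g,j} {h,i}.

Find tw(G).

3

A width-3 tree decomposition is:
Bags: B1 = {f, g, h, i}  B2 = {c, f, g, h}  B3 = {a, c, f, g}  B4 = {e, f, g, i}  B5 = {a, d, f, g}  B6 = {b, e, f, i}  B7 = {a, d, g, j}
Tree: B1–B2, B2–B3, B1–B4, B3–B5, B4–B6, B5–B7
Each bag holds 4 vertices, so the decomposition has width 3, which upper-bounds the treewidth. On the other hand G contains the 4-clique {a, d, g, j}. A clique must lie in a single bag of any decomposition, so no decomposition can have width below 3. Therefore the treewidth is 3.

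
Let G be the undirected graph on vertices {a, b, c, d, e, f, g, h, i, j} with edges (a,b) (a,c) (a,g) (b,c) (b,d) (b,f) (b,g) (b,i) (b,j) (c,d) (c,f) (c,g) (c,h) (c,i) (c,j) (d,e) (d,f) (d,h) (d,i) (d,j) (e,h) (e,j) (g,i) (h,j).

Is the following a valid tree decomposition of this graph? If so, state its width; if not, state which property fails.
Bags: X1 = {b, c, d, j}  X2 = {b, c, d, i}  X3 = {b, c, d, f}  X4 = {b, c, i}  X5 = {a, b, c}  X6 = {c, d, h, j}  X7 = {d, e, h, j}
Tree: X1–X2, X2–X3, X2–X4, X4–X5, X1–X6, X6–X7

No — vertex g appears in no bag.

A tree decomposition must satisfy three properties: every vertex lies in some bag; for every edge, both endpoints lie together in some bag; and for every vertex, the bags containing it form a connected subtree. Here vertex g appears in no bag, so the decomposition is invalid.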